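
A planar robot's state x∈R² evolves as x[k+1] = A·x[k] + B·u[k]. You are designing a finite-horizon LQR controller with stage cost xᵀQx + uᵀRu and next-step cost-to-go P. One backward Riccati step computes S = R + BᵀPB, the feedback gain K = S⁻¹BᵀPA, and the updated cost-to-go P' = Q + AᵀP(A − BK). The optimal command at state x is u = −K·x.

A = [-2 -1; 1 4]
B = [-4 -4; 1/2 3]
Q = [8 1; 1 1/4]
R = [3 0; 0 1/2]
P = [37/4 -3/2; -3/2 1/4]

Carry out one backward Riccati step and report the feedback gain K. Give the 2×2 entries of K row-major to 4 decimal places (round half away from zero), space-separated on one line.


0.0654 0.0357 0.4213 0.3344

BᵀP = [-37.7500 6.1250; -41.5000 6.7500]
S = R + BᵀPB = [3 0; 0 1/2] + [154.0625 169.3750; 169.3750 186.2500] = [157.0625 169.3750; 169.3750 186.7500]
BᵀPA = [81.6250 62.2500; 89.7500 68.5000]
K = S⁻¹·BᵀPA = [0.0654 0.0357; 0.4213 0.3344]
A−BK = [-0.0533 0.4805; -0.2966 2.9790]
AᵀP(A−BK) = [0.1024 0.0716; 0.0716 0.1198]
P' = Q + AᵀP(A−BK) = [8.1024 1.0716; 1.0716 0.3698]
tr(P') = 8.4722


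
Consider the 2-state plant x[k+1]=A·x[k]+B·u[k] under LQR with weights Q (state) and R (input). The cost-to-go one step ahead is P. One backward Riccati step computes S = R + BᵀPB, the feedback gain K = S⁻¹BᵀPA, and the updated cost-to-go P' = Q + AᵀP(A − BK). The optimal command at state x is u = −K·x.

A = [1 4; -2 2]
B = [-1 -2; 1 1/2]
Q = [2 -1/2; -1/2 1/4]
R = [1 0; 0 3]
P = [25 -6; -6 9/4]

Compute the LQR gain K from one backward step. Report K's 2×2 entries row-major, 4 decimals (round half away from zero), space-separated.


-0.8922 -0.5029 -0.1753 -1.3196

BᵀP = [-31.0000 8.2500; -53.0000 13.1250]
S = R + BᵀPB = [1 0; 0 3] + [39.2500 66.1250; 66.1250 112.5625] = [40.2500 66.1250; 66.1250 115.5625]
BᵀPA = [-47.5000 -107.5000; -79.2500 -185.7500]
K = S⁻¹·BᵀPA = [-0.8922 -0.5029; -0.1753 -1.3196]
A−BK = [-0.2427 0.8579; -1.0202 3.1627]
AᵀP(A−BK) = [1.7313 -1.4657; -1.4657 13.8234]
P' = Q + AᵀP(A−BK) = [3.7313 -1.9657; -1.9657 14.0734]
tr(P') = 17.8047


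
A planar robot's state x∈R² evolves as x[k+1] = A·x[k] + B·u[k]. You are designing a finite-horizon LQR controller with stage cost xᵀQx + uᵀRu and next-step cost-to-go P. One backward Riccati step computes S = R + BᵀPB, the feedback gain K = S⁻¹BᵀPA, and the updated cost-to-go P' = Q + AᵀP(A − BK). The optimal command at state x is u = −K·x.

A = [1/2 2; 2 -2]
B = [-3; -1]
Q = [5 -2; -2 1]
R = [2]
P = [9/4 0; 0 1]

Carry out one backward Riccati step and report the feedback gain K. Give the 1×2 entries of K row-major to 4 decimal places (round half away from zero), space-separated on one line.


-0.2312 -0.4946

BᵀP = [-6.7500 -1.0000]
S = R + BᵀPB = [2] + [21.2500] = [23.2500]
BᵀPA = [-5.3750 -11.5000]
K = S⁻¹·BᵀPA = [-0.2312 -0.4946]
A−BK = [-0.1935 0.5161; 1.7688 -2.4946]
AᵀP(A−BK) = [3.3199 -4.4086; -4.4086 7.3118]
P' = Q + AᵀP(A−BK) = [8.3199 -6.4086; -6.4086 8.3118]
tr(P') = 16.6317


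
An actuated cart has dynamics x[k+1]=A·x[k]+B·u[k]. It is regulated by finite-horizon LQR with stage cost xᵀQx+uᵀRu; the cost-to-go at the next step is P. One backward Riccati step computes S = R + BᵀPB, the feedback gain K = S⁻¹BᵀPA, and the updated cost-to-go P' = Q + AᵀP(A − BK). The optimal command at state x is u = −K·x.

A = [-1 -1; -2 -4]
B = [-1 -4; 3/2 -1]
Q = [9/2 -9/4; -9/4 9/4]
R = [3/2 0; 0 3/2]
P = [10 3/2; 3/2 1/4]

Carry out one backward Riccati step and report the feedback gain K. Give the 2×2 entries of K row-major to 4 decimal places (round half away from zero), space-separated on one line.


BᵀP = [-7.7500 -1.1250; -41.5000 -6.2500]
S = R + BᵀPB = [3/2 0; 0 3/2] + [6.0625 32.1250; 32.1250 172.2500] = [7.5625 32.1250; 32.1250 173.7500]
BᵀPA = [10.0000 12.2500; 54.0000 66.5000]
K = S⁻¹·BᵀPA = [0.0098 -0.0279; 0.3090 0.3879]
A−BK = [0.2457 0.5237; -1.7056 -3.5702]
AᵀP(A−BK) = [0.2171 0.3328; 0.3328 0.5469]
P' = Q + AᵀP(A−BK) = [4.7171 -1.9172; -1.9172 2.7969]
tr(P') = 7.5140

0.0098 -0.0279 0.3090 0.3879


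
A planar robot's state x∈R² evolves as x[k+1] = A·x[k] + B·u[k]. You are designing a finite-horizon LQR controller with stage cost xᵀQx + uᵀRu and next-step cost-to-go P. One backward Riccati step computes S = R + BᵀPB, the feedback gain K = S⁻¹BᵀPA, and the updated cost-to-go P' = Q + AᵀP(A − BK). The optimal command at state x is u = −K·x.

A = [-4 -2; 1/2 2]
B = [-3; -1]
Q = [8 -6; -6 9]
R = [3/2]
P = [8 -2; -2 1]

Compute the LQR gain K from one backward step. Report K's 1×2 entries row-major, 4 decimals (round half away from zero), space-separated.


1.4480 0.8640

BᵀP = [-22.0000 5.0000]
S = R + BᵀPB = [3/2] + [61.0000] = [62.5000]
BᵀPA = [90.5000 54.0000]
K = S⁻¹·BᵀPA = [1.4480 0.8640]
A−BK = [0.3440 0.5920; 1.9480 2.8640]
AᵀP(A−BK) = [5.2060 4.8080; 4.8080 5.3440]
P' = Q + AᵀP(A−BK) = [13.2060 -1.1920; -1.1920 14.3440]
tr(P') = 27.5500


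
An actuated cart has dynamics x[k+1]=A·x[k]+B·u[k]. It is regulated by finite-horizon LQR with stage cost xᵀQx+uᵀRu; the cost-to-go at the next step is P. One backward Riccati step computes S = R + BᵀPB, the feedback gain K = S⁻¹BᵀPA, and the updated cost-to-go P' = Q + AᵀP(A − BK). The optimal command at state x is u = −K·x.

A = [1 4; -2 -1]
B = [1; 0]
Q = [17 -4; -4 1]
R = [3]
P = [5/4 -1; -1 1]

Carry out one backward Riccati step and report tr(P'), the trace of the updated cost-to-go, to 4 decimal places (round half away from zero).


BᵀP = [1.2500 -1.0000]
S = R + BᵀPB = [3] + [1.2500] = [4.2500]
BᵀPA = [3.2500 6.0000]
K = S⁻¹·BᵀPA = [0.7647 1.4118]
A−BK = [0.2353 2.5882; -2.0000 -1.0000]
AᵀP(A−BK) = [6.7647 11.4118; 11.4118 20.5294]
P' = Q + AᵀP(A−BK) = [23.7647 7.4118; 7.4118 21.5294]
tr(P') = 45.2941

45.2941


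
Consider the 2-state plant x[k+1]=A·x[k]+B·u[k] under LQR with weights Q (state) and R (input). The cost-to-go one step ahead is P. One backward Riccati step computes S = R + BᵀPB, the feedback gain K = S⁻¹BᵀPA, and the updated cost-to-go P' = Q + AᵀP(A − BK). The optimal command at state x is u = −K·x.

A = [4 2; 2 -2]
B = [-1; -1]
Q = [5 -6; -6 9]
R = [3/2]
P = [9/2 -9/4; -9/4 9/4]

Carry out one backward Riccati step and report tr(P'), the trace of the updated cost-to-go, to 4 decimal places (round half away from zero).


77.0000

BᵀP = [-2.2500 0.0000]
S = R + BᵀPB = [3/2] + [2.2500] = [3.7500]
BᵀPA = [-9.0000 -4.5000]
K = S⁻¹·BᵀPA = [-2.4000 -1.2000]
A−BK = [1.6000 0.8000; -0.4000 -3.2000]
AᵀP(A−BK) = [23.4000 25.2000; 25.2000 39.6000]
P' = Q + AᵀP(A−BK) = [28.4000 19.2000; 19.2000 48.6000]
tr(P') = 77.0000


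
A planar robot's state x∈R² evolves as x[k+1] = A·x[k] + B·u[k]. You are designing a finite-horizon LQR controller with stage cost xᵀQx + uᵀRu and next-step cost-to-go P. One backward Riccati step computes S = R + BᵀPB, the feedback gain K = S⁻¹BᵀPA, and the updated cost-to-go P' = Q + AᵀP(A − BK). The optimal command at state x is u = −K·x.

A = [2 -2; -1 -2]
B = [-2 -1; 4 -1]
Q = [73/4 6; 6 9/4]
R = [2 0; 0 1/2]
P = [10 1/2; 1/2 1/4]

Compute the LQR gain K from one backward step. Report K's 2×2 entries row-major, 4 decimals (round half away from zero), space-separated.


BᵀP = [-18.0000 0.0000; -10.5000 -0.7500]
S = R + BᵀPB = [2 0; 0 1/2] + [36.0000 18.0000; 18.0000 11.2500] = [38.0000 18.0000; 18.0000 11.7500]
BᵀPA = [-36.0000 36.0000; -20.2500 22.5000]
K = S⁻¹·BᵀPA = [-0.4776 0.1469; -0.9918 1.6898]
A−BK = [0.0531 -0.0163; -0.0816 -0.8980]
AᵀP(A−BK) = [0.9735 -0.9918; -0.9918 1.6898]
P' = Q + AᵀP(A−BK) = [19.2235 5.0082; 5.0082 3.9398]
tr(P') = 23.1633

-0.4776 0.1469 -0.9918 1.6898


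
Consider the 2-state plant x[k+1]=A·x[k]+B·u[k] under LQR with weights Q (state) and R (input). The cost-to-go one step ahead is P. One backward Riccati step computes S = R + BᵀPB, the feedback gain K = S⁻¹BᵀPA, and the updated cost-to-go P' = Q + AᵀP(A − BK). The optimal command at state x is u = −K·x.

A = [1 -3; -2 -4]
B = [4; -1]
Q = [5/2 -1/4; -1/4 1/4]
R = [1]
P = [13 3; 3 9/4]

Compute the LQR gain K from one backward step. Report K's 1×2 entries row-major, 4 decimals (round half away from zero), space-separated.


BᵀP = [49.0000 9.7500]
S = R + BᵀPB = [1] + [186.2500] = [187.2500]
BᵀPA = [29.5000 -186.0000]
K = S⁻¹·BᵀPA = [0.1575 -0.9933]
A−BK = [0.3698 0.9733; -1.8425 -4.9933]
AᵀP(A−BK) = [5.3525 14.3031; 14.3031 40.2417]
P' = Q + AᵀP(A−BK) = [7.8525 14.0531; 14.0531 40.4917]
tr(P') = 48.3441

0.1575 -0.9933


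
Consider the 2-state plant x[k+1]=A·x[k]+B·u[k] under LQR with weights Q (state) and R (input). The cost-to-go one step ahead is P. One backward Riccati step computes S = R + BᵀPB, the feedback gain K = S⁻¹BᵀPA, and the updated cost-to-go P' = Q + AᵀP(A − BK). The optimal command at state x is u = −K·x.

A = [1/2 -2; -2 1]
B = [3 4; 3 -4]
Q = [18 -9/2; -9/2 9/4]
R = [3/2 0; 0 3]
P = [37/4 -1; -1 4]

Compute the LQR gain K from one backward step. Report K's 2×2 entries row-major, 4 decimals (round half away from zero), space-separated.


BᵀP = [24.7500 9.0000; 41.0000 -20.0000]
S = R + BᵀPB = [3/2 0; 0 3] + [101.2500 63.0000; 63.0000 244.0000] = [102.7500 63.0000; 63.0000 247.0000]
BᵀPA = [-5.6250 -40.5000; 60.5000 -102.0000]
K = S⁻¹·BᵀPA = [-0.2429 -0.1671; 0.3069 -0.3703]
A−BK = [0.0012 -0.0174; -0.0437 0.0199]
AᵀP(A−BK) = [0.3788 -0.2845; -0.2845 0.4584]
P' = Q + AᵀP(A−BK) = [18.3788 -4.7845; -4.7845 2.7084]
tr(P') = 21.0872

-0.2429 -0.1671 0.3069 -0.3703


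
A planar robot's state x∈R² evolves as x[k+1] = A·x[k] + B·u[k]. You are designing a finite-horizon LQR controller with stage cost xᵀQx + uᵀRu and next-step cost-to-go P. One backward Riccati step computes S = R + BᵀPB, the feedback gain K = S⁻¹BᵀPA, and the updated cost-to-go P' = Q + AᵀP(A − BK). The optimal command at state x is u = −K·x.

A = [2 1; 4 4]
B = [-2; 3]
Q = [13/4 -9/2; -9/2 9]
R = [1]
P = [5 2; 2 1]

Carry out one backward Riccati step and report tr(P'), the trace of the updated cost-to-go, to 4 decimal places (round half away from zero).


BᵀP = [-4.0000 -1.0000]
S = R + BᵀPB = [1] + [5.0000] = [6.0000]
BᵀPA = [-12.0000 -8.0000]
K = S⁻¹·BᵀPA = [-2.0000 -1.3333]
A−BK = [-2.0000 -1.6667; 10.0000 8.0000]
AᵀP(A−BK) = [44.0000 34.0000; 34.0000 26.3333]
P' = Q + AᵀP(A−BK) = [47.2500 29.5000; 29.5000 35.3333]
tr(P') = 82.5833

82.5833


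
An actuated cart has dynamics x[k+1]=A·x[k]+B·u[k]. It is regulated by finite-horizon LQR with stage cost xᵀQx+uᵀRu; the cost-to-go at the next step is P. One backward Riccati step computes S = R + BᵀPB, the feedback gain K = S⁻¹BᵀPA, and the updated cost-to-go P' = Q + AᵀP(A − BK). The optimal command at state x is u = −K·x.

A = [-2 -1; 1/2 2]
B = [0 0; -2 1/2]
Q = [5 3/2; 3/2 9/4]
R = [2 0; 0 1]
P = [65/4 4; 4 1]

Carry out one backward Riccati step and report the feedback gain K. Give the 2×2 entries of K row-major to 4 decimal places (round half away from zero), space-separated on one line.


2.3077 0.6154 -1.1538 -0.3077

BᵀP = [-8.0000 -2.0000; 2.0000 0.5000]
S = R + BᵀPB = [2 0; 0 1] + [4.0000 -1.0000; -1.0000 0.2500] = [6.0000 -1.0000; -1.0000 1.2500]
BᵀPA = [15.0000 4.0000; -3.7500 -1.0000]
K = S⁻¹·BᵀPA = [2.3077 0.6154; -1.1538 -0.3077]
A−BK = [-2.0000 -1.0000; 5.6923 3.3846]
AᵀP(A−BK) = [18.3077 5.1154; 5.1154 1.4808]
P' = Q + AᵀP(A−BK) = [23.3077 6.6154; 6.6154 3.7308]
tr(P') = 27.0385


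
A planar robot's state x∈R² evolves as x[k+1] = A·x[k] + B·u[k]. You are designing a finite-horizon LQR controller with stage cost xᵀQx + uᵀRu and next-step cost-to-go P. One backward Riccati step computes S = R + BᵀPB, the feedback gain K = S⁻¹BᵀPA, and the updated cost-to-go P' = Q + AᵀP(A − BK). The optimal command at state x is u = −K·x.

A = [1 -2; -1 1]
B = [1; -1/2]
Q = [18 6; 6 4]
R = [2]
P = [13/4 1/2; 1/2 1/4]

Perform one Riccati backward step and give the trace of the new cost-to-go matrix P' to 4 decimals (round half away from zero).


27.7435

BᵀP = [3.0000 0.3750]
S = R + BᵀPB = [2] + [2.8125] = [4.8125]
BᵀPA = [2.6250 -5.6250]
K = S⁻¹·BᵀPA = [0.5455 -1.1688]
A−BK = [0.4545 -0.8312; -0.7273 0.4156]
AᵀP(A−BK) = [1.0682 -2.1818; -2.1818 4.6753]
P' = Q + AᵀP(A−BK) = [19.0682 3.8182; 3.8182 8.6753]
tr(P') = 27.7435


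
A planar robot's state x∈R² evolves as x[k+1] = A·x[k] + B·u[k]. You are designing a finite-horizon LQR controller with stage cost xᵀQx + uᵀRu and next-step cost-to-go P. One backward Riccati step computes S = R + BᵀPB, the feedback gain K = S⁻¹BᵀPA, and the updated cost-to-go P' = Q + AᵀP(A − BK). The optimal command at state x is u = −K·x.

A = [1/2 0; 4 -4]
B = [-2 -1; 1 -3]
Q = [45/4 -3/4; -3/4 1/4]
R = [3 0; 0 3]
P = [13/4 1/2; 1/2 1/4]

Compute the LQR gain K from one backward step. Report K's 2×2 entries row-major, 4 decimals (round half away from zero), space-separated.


BᵀP = [-6.0000 -0.7500; -4.7500 -1.2500]
S = R + BᵀPB = [3 0; 0 3] + [11.2500 8.2500; 8.2500 8.5000] = [14.2500 8.2500; 8.2500 11.5000]
BᵀPA = [-6.0000 3.0000; -7.3750 5.0000]
K = S⁻¹·BᵀPA = [-0.0851 -0.0705; -0.5802 0.4853]
A−BK = [-0.2505 0.3444; 2.3444 -2.4736]
AᵀP(A−BK) = [2.0225 -1.8434; -1.8434 1.7847]
P' = Q + AᵀP(A−BK) = [13.2725 -2.5934; -2.5934 2.0347]
tr(P') = 15.3072

-0.0851 -0.0705 -0.5802 0.4853


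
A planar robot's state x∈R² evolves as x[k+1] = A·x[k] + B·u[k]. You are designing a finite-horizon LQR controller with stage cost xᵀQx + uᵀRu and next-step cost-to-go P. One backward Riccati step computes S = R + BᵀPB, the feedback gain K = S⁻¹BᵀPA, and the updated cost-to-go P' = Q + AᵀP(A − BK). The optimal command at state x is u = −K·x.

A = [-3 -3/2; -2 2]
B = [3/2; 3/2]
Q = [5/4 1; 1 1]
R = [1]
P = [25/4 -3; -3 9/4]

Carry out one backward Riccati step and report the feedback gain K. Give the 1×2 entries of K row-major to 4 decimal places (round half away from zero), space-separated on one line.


BᵀP = [4.8750 -1.1250]
S = R + BᵀPB = [1] + [5.6250] = [6.6250]
BᵀPA = [-12.3750 -9.5625]
K = S⁻¹·BᵀPA = [-1.8679 -1.4434]
A−BK = [-0.1981 0.6651; 0.8019 4.1651]
AᵀP(A−BK) = [6.1344 10.2630; 10.2630 27.2600]
P' = Q + AᵀP(A−BK) = [7.3844 11.2630; 11.2630 28.2600]
tr(P') = 35.6445

-1.8679 -1.4434


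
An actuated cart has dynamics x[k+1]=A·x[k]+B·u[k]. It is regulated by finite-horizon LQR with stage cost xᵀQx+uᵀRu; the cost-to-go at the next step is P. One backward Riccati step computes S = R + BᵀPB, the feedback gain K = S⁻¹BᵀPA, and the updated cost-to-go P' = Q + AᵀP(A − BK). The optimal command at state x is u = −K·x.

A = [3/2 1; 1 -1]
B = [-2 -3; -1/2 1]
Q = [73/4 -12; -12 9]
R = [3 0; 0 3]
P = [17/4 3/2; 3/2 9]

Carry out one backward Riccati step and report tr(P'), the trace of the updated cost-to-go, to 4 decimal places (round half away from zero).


33.2081

BᵀP = [-9.2500 -7.5000; -11.2500 4.5000]
S = R + BᵀPB = [3 0; 0 3] + [22.2500 20.2500; 20.2500 38.2500] = [25.2500 20.2500; 20.2500 41.2500]
BᵀPA = [-21.3750 -1.7500; -12.3750 -15.7500]
K = S⁻¹·BᵀPA = [-0.9994 0.3907; 0.1906 -0.5736]
A−BK = [0.0730 0.0606; 0.3097 -0.2310]
AᵀP(A−BK) = [4.0591 -2.1217; -2.1217 1.8990]
P' = Q + AᵀP(A−BK) = [22.3091 -14.1217; -14.1217 10.8990]
tr(P') = 33.2081


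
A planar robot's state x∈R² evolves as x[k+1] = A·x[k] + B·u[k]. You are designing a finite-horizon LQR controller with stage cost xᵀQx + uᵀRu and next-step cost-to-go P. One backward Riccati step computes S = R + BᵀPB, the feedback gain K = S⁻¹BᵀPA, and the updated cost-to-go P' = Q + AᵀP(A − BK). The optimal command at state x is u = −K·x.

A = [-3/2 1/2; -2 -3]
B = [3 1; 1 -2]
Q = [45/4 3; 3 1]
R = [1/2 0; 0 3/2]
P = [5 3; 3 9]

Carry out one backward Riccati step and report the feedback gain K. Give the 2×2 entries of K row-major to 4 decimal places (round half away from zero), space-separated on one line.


BᵀP = [18.0000 18.0000; -1.0000 -15.0000]
S = R + BᵀPB = [1/2 0; 0 3/2] + [72.0000 -18.0000; -18.0000 29.0000] = [72.5000 -18.0000; -18.0000 30.5000]
BᵀPA = [-63.0000 -45.0000; 31.5000 44.5000]
K = S⁻¹·BᵀPA = [-0.7177 -0.3028; 0.6092 1.2803]
A−BK = [0.0439 0.1282; -0.0638 -0.1366]
AᵀP(A−BK) = [0.8438 1.3427; 1.3427 2.6496]
P' = Q + AᵀP(A−BK) = [12.0938 4.3427; 4.3427 3.6496]
tr(P') = 15.7434

-0.7177 -0.3028 0.6092 1.2803


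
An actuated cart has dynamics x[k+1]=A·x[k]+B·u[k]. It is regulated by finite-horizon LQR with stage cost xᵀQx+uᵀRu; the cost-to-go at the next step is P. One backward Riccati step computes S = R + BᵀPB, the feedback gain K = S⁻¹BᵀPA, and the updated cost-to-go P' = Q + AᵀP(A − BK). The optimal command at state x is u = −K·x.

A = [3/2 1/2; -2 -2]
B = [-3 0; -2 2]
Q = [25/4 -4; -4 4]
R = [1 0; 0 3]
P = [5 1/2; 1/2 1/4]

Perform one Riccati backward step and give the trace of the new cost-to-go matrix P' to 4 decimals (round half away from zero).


12.4515

BᵀP = [-16.0000 -2.0000; 1.0000 0.5000]
S = R + BᵀPB = [1 0; 0 3] + [52.0000 -4.0000; -4.0000 1.0000] = [53.0000 -4.0000; -4.0000 4.0000]
BᵀPA = [-20.0000 -4.0000; 0.5000 -0.5000]
K = S⁻¹·BᵀPA = [-0.3980 -0.0918; -0.2730 -0.2168]
A−BK = [0.3061 0.2245; -2.2500 -1.7500]
AᵀP(A−BK) = [1.4273 1.0217; 1.0217 0.7742]
P' = Q + AᵀP(A−BK) = [7.6773 -2.9783; -2.9783 4.7742]
tr(P') = 12.4515


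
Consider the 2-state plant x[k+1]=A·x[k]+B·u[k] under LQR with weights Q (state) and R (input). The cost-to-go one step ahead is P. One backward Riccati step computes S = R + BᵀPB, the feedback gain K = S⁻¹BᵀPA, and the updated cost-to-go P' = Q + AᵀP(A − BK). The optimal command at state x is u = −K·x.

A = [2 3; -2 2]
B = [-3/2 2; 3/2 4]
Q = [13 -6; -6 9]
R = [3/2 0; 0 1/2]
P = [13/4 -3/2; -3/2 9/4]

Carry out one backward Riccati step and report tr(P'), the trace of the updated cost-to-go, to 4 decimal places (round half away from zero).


BᵀP = [-7.1250 5.6250; 0.5000 6.0000]
S = R + BᵀPB = [3/2 0; 0 1/2] + [19.1250 8.2500; 8.2500 25.0000] = [20.6250 8.2500; 8.2500 25.5000]
BᵀPA = [-25.5000 -10.1250; -11.0000 13.5000]
K = S⁻¹·BᵀPA = [-1.2219 -0.8071; -0.0360 0.7905]
A−BK = [0.2391 0.2082; -0.0229 0.0485]
AᵀP(A−BK) = [2.4439 1.6143; 1.6143 1.4056]
P' = Q + AᵀP(A−BK) = [15.4439 -4.3857; -4.3857 10.4056]
tr(P') = 25.8495

25.8495


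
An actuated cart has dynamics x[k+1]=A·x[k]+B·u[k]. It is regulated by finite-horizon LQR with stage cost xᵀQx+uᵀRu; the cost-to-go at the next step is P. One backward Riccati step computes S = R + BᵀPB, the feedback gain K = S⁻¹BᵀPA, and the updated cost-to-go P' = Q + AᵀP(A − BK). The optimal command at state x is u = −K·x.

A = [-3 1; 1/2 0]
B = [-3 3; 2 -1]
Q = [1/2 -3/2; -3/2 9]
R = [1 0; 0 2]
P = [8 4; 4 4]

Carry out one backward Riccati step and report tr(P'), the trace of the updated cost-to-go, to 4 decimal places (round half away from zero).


12.9748

BᵀP = [-16.0000 -4.0000; 20.0000 8.0000]
S = R + BᵀPB = [1 0; 0 2] + [40.0000 -44.0000; -44.0000 52.0000] = [41.0000 -44.0000; -44.0000 54.0000]
BᵀPA = [46.0000 -16.0000; -56.0000 20.0000]
K = S⁻¹·BᵀPA = [0.0719 0.0576; -0.9784 0.4173]
A−BK = [0.1511 -0.0791; -0.6223 0.3022]
AᵀP(A−BK) = [2.8993 -1.2806; -1.2806 0.5755]
P' = Q + AᵀP(A−BK) = [3.3993 -2.7806; -2.7806 9.5755]
tr(P') = 12.9748


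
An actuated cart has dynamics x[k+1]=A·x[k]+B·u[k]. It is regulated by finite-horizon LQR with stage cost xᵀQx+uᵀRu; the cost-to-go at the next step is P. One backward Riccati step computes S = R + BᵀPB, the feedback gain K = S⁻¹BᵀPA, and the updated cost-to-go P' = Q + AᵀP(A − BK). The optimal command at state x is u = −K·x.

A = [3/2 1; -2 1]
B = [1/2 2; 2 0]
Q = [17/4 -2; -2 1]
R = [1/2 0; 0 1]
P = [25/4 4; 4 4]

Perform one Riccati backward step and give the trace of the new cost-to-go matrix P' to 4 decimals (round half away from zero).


6.7093

BᵀP = [11.1250 10.0000; 12.5000 8.0000]
S = R + BᵀPB = [1/2 0; 0 1] + [25.5625 22.2500; 22.2500 25.0000] = [26.0625 22.2500; 22.2500 26.0000]
BᵀPA = [-3.3125 21.1250; 2.7500 20.5000]
K = S⁻¹·BᵀPA = [-0.8069 0.5101; 0.7963 0.3519]
A−BK = [0.3109 0.0411; -0.3862 -0.0202]
AᵀP(A−BK) = [1.1998 0.0969; 0.0969 0.2595]
P' = Q + AᵀP(A−BK) = [5.4498 -1.9031; -1.9031 1.2595]
tr(P') = 6.7093


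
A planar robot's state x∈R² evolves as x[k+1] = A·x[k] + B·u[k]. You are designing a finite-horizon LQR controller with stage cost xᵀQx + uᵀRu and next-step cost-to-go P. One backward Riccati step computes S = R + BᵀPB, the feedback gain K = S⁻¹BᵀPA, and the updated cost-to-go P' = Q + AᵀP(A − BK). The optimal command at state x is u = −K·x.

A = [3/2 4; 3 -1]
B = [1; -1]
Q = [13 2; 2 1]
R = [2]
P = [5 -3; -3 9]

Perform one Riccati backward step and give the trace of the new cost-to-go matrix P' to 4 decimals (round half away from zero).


78.0682

BᵀP = [8.0000 -12.0000]
S = R + BᵀPB = [2] + [20.0000] = [22.0000]
BᵀPA = [-24.0000 44.0000]
K = S⁻¹·BᵀPA = [-1.0909 2.0000]
A−BK = [2.5909 2.0000; 1.9091 1.0000]
AᵀP(A−BK) = [39.0682 19.5000; 19.5000 25.0000]
P' = Q + AᵀP(A−BK) = [52.0682 21.5000; 21.5000 26.0000]
tr(P') = 78.0682


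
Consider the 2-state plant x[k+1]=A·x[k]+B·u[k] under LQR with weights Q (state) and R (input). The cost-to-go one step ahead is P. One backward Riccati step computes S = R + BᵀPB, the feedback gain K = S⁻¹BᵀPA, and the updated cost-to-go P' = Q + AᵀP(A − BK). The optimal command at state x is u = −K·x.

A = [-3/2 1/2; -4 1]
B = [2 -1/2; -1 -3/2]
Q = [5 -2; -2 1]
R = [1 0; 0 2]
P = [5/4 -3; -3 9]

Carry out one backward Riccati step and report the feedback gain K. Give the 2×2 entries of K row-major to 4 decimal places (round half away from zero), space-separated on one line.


1.0400 -0.2308 1.1985 -0.3047

BᵀP = [5.5000 -15.0000; 3.8750 -12.0000]
S = R + BᵀPB = [1 0; 0 2] + [26.0000 19.7500; 19.7500 16.0625] = [27.0000 19.7500; 19.7500 18.0625]
BᵀPA = [51.7500 -12.2500; 42.1875 -10.0625]
K = S⁻¹·BᵀPA = [1.0400 -0.2308; 1.1985 -0.3047]
A−BK = [-2.9808 0.8092; -1.1623 0.3121]
AᵀP(A−BK) = [6.4317 -1.6378; -1.6378 0.4189]
P' = Q + AᵀP(A−BK) = [11.4317 -3.6378; -3.6378 1.4189]
tr(P') = 12.8505


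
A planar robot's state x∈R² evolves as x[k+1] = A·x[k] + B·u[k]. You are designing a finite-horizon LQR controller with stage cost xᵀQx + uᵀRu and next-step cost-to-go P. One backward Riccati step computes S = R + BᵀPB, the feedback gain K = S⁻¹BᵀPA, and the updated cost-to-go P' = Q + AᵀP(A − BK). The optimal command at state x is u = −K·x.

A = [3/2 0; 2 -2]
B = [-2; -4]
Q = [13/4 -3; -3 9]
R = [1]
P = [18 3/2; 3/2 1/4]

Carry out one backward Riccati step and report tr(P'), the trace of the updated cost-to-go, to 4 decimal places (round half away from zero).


BᵀP = [-42.0000 -4.0000]
S = R + BᵀPB = [1] + [100.0000] = [101.0000]
BᵀPA = [-71.0000 8.0000]
K = S⁻¹·BᵀPA = [-0.7030 0.0792]
A−BK = [0.0941 0.1584; -0.8119 -1.6832]
AᵀP(A−BK) = [0.5891 0.1238; 0.1238 0.3663]
P' = Q + AᵀP(A−BK) = [3.8391 -2.8762; -2.8762 9.3663]
tr(P') = 13.2054

13.2054


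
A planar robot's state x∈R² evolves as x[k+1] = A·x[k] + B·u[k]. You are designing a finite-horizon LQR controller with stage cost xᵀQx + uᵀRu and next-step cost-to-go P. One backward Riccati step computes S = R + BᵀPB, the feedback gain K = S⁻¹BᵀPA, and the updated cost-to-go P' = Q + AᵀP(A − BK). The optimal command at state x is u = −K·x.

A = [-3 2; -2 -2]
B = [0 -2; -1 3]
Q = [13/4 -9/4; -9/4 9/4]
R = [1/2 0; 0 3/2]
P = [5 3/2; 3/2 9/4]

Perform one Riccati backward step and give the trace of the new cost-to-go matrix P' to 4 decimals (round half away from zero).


25.4171

BᵀP = [-1.5000 -2.2500; -5.5000 3.7500]
S = R + BᵀPB = [1/2 0; 0 3/2] + [2.2500 -3.7500; -3.7500 22.2500] = [2.7500 -3.7500; -3.7500 23.7500]
BᵀPA = [9.0000 1.5000; 9.0000 -18.5000]
K = S⁻¹·BᵀPA = [4.8293 -0.6585; 1.1415 -0.8829]
A−BK = [-0.7171 0.2341; -0.5951 -0.0098]
AᵀP(A−BK) = [18.2634 -4.1268; -4.1268 1.6537]
P' = Q + AᵀP(A−BK) = [21.5134 -6.3768; -6.3768 3.9037]
tr(P') = 25.4171


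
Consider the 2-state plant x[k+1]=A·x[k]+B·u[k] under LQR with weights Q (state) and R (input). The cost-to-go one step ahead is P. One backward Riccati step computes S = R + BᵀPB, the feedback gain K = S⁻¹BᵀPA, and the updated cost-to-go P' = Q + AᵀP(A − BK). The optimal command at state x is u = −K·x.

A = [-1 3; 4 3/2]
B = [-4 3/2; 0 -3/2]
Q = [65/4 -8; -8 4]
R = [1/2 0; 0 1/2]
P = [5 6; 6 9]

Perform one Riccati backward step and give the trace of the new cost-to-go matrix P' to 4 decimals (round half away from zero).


24.7936

BᵀP = [-20.0000 -24.0000; -1.5000 -4.5000]
S = R + BᵀPB = [1/2 0; 0 1/2] + [80.0000 6.0000; 6.0000 4.5000] = [80.5000 6.0000; 6.0000 5.0000]
BᵀPA = [-76.0000 -96.0000; -16.5000 -11.2500]
K = S⁻¹·BᵀPA = [-0.7667 -1.1255; -2.3799 -0.8994]
A−BK = [-0.4969 -0.1530; 0.4301 0.1509]
AᵀP(A−BK) = [3.4608 1.6212; 1.6212 1.0828]
P' = Q + AᵀP(A−BK) = [19.7108 -6.3788; -6.3788 5.0828]
tr(P') = 24.7936


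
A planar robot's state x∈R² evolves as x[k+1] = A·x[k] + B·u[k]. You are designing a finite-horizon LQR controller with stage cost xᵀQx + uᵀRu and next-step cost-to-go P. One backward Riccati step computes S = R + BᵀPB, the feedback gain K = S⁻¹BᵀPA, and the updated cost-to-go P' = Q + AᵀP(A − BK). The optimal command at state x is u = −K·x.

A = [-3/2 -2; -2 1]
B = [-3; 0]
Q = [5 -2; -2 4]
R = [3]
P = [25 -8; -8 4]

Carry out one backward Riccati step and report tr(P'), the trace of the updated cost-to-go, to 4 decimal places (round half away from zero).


BᵀP = [-75.0000 24.0000]
S = R + BᵀPB = [3] + [225.0000] = [228.0000]
BᵀPA = [64.5000 174.0000]
K = S⁻¹·BᵀPA = [0.2829 0.7632]
A−BK = [-0.6513 0.2895; -2.0000 1.0000]
AᵀP(A−BK) = [6.0033 -2.2237; -2.2237 3.2105]
P' = Q + AᵀP(A−BK) = [11.0033 -4.2237; -4.2237 7.2105]
tr(P') = 18.2138

18.2138


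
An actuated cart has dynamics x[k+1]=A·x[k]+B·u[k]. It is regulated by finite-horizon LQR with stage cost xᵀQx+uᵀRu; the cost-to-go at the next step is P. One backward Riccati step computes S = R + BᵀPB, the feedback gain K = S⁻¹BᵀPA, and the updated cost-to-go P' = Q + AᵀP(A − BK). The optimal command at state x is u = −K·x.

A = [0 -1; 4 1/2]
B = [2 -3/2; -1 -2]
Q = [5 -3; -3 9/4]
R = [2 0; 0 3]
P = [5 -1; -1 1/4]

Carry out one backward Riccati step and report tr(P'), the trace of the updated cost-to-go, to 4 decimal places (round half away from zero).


BᵀP = [11.0000 -2.2500; -5.5000 1.0000]
S = R + BᵀPB = [2 0; 0 3] + [24.2500 -12.0000; -12.0000 6.2500] = [26.2500 -12.0000; -12.0000 9.2500]
BᵀPA = [-9.0000 -12.1250; 4.0000 6.0000]
K = S⁻¹·BᵀPA = [-0.3567 -0.4064; -0.0304 0.1214]
A−BK = [0.6679 -0.0051; 3.5825 0.3365]
AᵀP(A−BK) = [0.9108 0.3567; 0.3567 0.4064]
P' = Q + AᵀP(A−BK) = [5.9108 -2.6433; -2.6433 2.6564]
tr(P') = 8.5672

8.5672


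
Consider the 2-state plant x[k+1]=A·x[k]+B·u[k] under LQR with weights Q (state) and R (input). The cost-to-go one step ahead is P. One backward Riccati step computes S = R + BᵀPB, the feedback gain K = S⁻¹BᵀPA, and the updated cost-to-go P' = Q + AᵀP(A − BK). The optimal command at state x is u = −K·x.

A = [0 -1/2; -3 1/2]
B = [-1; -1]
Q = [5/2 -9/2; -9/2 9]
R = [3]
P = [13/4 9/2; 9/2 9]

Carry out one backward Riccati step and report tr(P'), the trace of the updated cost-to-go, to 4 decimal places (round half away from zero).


25.3325

BᵀP = [-7.7500 -13.5000]
S = R + BᵀPB = [3] + [21.2500] = [24.2500]
BᵀPA = [40.5000 -2.8750]
K = S⁻¹·BᵀPA = [1.6701 -0.1186]
A−BK = [1.6701 -0.6186; -1.3299 0.3814]
AᵀP(A−BK) = [13.3608 -1.9485; -1.9485 0.4716]
P' = Q + AᵀP(A−BK) = [15.8608 -6.4485; -6.4485 9.4716]
tr(P') = 25.3325


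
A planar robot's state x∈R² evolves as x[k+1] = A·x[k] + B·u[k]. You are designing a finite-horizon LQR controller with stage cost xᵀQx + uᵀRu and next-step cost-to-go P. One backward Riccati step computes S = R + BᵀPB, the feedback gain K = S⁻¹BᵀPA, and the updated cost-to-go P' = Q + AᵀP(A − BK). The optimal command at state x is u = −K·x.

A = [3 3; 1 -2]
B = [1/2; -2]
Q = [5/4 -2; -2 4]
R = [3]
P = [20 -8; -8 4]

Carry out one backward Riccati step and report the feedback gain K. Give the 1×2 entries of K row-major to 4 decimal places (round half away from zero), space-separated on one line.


1.6500 2.5500

BᵀP = [26.0000 -12.0000]
S = R + BᵀPB = [3] + [37.0000] = [40.0000]
BᵀPA = [66.0000 102.0000]
K = S⁻¹·BᵀPA = [1.6500 2.5500]
A−BK = [2.1750 1.7250; 4.3000 3.1000]
AᵀP(A−BK) = [27.1000 27.7000; 27.7000 31.9000]
P' = Q + AᵀP(A−BK) = [28.3500 25.7000; 25.7000 35.9000]
tr(P') = 64.2500


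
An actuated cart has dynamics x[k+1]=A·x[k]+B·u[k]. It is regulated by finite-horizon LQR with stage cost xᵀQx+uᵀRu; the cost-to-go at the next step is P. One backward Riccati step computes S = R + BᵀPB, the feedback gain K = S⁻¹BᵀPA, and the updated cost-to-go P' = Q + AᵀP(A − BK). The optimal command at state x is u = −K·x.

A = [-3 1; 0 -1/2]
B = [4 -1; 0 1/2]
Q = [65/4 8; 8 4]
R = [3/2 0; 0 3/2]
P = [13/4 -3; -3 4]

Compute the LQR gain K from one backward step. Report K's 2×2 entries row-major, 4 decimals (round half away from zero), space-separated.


-0.6581 0.2660 0.1995 -0.2509

BᵀP = [13.0000 -12.0000; -4.7500 5.0000]
S = R + BᵀPB = [3/2 0; 0 3/2] + [52.0000 -19.0000; -19.0000 7.2500] = [53.5000 -19.0000; -19.0000 8.7500]
BᵀPA = [-39.0000 19.0000; 14.2500 -7.2500]
K = S⁻¹·BᵀPA = [-0.6581 0.2660; 0.1995 -0.2509]
A−BK = [-0.1680 -0.3151; -0.0998 -0.3746]
AᵀP(A−BK) = [0.7404 -0.2993; -0.2993 0.3763]
P' = Q + AᵀP(A−BK) = [16.9904 7.7007; 7.7007 4.3763]
tr(P') = 21.3667


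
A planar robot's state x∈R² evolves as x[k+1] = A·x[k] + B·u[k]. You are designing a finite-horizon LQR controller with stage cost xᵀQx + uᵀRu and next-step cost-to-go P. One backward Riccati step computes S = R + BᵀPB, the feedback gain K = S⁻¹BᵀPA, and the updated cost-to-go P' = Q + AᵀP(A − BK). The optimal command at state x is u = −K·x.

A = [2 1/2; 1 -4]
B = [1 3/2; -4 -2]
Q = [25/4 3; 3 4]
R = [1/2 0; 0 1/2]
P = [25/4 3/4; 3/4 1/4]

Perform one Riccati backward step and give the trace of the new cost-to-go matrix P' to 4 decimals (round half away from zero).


13.5400

BᵀP = [3.2500 -0.2500; 7.8750 0.6250]
S = R + BᵀPB = [1/2 0; 0 1/2] + [4.2500 5.3750; 5.3750 10.5625] = [4.7500 5.3750; 5.3750 11.0625]
BᵀPA = [6.2500 2.6250; 16.3750 1.4375]
K = S⁻¹·BᵀPA = [-0.7979 0.9009; 1.8679 -0.3078]
A−BK = [-0.0040 0.0608; 1.5443 -1.0119]
AᵀP(A−BK) = [2.6499 -0.9657; -0.9657 0.6400]
P' = Q + AᵀP(A−BK) = [8.8999 2.0343; 2.0343 4.6400]
tr(P') = 13.5400


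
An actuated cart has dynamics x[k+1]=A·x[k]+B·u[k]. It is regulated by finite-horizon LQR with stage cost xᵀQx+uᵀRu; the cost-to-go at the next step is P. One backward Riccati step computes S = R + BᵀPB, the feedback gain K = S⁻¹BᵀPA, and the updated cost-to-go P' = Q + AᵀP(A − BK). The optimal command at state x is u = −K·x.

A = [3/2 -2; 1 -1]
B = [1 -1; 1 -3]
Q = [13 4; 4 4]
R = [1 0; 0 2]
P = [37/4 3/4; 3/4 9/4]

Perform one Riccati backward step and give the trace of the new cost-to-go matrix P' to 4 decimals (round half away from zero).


BᵀP = [10.0000 3.0000; -11.5000 -7.5000]
S = R + BᵀPB = [1 0; 0 2] + [13.0000 -19.0000; -19.0000 34.0000] = [14.0000 -19.0000; -19.0000 36.0000]
BᵀPA = [18.0000 -23.0000; -24.7500 30.5000]
K = S⁻¹·BᵀPA = [1.2430 -1.7378; -0.0315 -0.0699]
A−BK = [0.2255 -0.3322; -0.3374 0.5280]
AᵀP(A−BK) = [2.1595 -3.0760; -3.0760 4.4143]
P' = Q + AᵀP(A−BK) = [15.1595 0.9240; 0.9240 8.4143]
tr(P') = 23.5739

23.5739


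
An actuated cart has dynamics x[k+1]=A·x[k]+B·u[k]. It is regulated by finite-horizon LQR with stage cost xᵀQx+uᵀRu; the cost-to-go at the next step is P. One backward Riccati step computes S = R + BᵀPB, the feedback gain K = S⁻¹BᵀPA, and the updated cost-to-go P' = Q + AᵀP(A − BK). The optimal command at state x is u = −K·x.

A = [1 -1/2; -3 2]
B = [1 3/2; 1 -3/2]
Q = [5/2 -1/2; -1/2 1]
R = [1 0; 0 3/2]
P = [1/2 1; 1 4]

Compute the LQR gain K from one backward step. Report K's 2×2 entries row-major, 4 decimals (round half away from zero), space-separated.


-1.1304 0.7971 0.9565 -0.6232

BᵀP = [1.5000 5.0000; -0.7500 -4.5000]
S = R + BᵀPB = [1 0; 0 3/2] + [6.5000 -5.2500; -5.2500 5.6250] = [7.5000 -5.2500; -5.2500 7.1250]
BᵀPA = [-13.5000 9.2500; 12.7500 -8.6250]
K = S⁻¹·BᵀPA = [-1.1304 0.7971; 0.9565 -0.6232]
A−BK = [0.6957 -0.3623; -0.4348 0.2681]
AᵀP(A−BK) = [3.0435 -2.0435; -2.0435 1.3768]
P' = Q + AᵀP(A−BK) = [5.5435 -2.5435; -2.5435 2.3768]
tr(P') = 7.9203


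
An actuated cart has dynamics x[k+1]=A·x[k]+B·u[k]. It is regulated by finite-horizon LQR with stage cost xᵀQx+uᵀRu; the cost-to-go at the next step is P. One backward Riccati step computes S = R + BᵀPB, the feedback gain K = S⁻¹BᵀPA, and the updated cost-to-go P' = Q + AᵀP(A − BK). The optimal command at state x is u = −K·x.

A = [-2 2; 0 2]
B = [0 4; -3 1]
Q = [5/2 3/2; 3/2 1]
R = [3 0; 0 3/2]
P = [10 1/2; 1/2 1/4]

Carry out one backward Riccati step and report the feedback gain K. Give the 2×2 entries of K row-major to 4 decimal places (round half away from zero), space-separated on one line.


BᵀP = [-1.5000 -0.7500; 40.5000 2.2500]
S = R + BᵀPB = [3 0; 0 3/2] + [2.2500 -6.7500; -6.7500 164.2500] = [5.2500 -6.7500; -6.7500 165.7500]
BᵀPA = [3.0000 -4.5000; -81.0000 85.5000]
K = S⁻¹·BᵀPA = [-0.0600 -0.2046; -0.4911 0.5075]
A−BK = [-0.0355 -0.0300; 0.3111 0.8786]
AᵀP(A−BK) = [0.3984 -0.2783; -0.2783 0.6876]
P' = Q + AᵀP(A−BK) = [2.8984 1.2217; 1.2217 1.6876]
tr(P') = 4.5859

-0.0600 -0.2046 -0.4911 0.5075


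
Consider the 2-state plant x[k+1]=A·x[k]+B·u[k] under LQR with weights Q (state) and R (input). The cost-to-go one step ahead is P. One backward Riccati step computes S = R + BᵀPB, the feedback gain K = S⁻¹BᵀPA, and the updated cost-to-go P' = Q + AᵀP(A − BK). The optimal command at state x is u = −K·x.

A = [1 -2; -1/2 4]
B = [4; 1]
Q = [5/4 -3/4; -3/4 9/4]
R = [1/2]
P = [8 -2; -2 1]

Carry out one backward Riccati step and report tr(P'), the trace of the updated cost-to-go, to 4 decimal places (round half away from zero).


15.6333

BᵀP = [30.0000 -7.0000]
S = R + BᵀPB = [1/2] + [113.0000] = [113.5000]
BᵀPA = [33.5000 -88.0000]
K = S⁻¹·BᵀPA = [0.2952 -0.7753]
A−BK = [-0.1806 1.1013; -0.7952 4.7753]
AᵀP(A−BK) = [0.3623 -2.0264; -2.0264 11.7709]
P' = Q + AᵀP(A−BK) = [1.6123 -2.7764; -2.7764 14.0209]
tr(P') = 15.6333


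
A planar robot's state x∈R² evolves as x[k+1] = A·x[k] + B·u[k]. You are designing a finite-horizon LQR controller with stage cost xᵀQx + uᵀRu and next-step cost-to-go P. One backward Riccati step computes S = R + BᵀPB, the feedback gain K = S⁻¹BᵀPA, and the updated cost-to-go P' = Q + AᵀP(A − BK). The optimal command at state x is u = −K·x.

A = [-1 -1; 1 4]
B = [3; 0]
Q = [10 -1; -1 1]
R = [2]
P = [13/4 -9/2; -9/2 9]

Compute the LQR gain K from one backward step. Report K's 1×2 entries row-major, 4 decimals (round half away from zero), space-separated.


-0.7440 -2.0400

BᵀP = [9.7500 -13.5000]
S = R + BᵀPB = [2] + [29.2500] = [31.2500]
BᵀPA = [-23.2500 -63.7500]
K = S⁻¹·BᵀPA = [-0.7440 -2.0400]
A−BK = [1.2320 5.1200; 1.0000 4.0000]
AᵀP(A−BK) = [3.9520 14.3200; 14.3200 53.2000]
P' = Q + AᵀP(A−BK) = [13.9520 13.3200; 13.3200 54.2000]
tr(P') = 68.1520


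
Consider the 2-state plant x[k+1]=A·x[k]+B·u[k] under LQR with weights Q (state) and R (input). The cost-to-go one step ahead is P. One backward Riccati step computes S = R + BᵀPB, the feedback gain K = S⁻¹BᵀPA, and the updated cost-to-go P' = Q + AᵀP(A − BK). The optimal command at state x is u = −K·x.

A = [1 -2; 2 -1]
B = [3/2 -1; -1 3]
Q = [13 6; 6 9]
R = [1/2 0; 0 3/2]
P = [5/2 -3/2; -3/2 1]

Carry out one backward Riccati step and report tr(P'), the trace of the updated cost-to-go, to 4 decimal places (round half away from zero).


22.7795

BᵀP = [5.2500 -3.2500; -7.0000 4.5000]
S = R + BᵀPB = [1/2 0; 0 3/2] + [11.1250 -15.0000; -15.0000 20.5000] = [11.6250 -15.0000; -15.0000 22.0000]
BᵀPA = [-1.2500 -7.2500; 2.0000 9.5000]
K = S⁻¹·BᵀPA = [0.0813 -0.5528; 0.1463 0.0549]
A−BK = [1.0244 -1.1159; 1.6423 -1.7175]
AᵀP(A−BK) = [0.3089 -0.3008; -0.3008 0.4705]
P' = Q + AᵀP(A−BK) = [13.3089 5.6992; 5.6992 9.4705]
tr(P') = 22.7795


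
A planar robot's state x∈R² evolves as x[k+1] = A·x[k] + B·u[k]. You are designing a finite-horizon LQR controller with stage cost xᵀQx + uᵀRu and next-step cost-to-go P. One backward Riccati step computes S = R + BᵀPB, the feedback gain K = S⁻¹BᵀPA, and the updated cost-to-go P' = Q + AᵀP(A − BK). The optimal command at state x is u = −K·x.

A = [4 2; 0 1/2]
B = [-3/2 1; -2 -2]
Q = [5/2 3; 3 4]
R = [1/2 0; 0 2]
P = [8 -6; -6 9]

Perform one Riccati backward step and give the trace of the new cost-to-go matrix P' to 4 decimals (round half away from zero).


13.7454

BᵀP = [0.0000 -9.0000; 20.0000 -24.0000]
S = R + BᵀPB = [1/2 0; 0 2] + [18.0000 18.0000; 18.0000 68.0000] = [18.5000 18.0000; 18.0000 70.0000]
BᵀPA = [0.0000 -4.5000; 80.0000 28.0000]
K = S⁻¹·BᵀPA = [-1.4830 -0.8435; 1.5242 0.6169]
A−BK = [0.2513 0.1179; 0.0824 0.0469]
AᵀP(A−BK) = [6.0639 2.6488; 2.6488 1.1815]
P' = Q + AᵀP(A−BK) = [8.5639 5.6488; 5.6488 5.1815]
tr(P') = 13.7454


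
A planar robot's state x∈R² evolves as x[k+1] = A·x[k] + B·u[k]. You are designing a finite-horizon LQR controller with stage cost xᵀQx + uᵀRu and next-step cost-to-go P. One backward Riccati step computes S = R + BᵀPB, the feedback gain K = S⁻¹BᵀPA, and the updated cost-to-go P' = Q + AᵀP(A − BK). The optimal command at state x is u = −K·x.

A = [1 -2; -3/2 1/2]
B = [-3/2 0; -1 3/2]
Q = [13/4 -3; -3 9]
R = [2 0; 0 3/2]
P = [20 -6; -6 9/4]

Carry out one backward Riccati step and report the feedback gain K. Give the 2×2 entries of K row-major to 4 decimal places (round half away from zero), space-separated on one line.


BᵀP = [-24.0000 6.7500; -9.0000 3.3750]
S = R + BᵀPB = [2 0; 0 3/2] + [29.2500 10.1250; 10.1250 5.0625] = [31.2500 10.1250; 10.1250 6.5625]
BᵀPA = [-34.1250 51.3750; -14.0625 19.6875]
K = S⁻¹·BᵀPA = [-0.7952 1.3437; -0.9159 0.9269]
A−BK = [-0.1929 0.0155; -0.9214 0.4534]
AᵀP(A−BK) = [3.0448 -3.7998; -3.7998 5.2824]
P' = Q + AᵀP(A−BK) = [6.2948 -6.7998; -6.7998 14.2824]
tr(P') = 20.5772

-0.7952 1.3437 -0.9159 0.9269


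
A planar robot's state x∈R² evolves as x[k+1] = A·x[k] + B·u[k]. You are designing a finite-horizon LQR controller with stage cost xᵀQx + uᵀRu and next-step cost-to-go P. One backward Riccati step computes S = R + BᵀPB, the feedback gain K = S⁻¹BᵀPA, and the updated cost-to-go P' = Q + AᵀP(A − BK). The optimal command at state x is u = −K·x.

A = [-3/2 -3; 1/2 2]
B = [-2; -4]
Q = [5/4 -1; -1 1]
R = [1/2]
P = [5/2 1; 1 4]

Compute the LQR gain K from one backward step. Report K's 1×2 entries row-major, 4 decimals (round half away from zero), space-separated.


BᵀP = [-9.0000 -18.0000]
S = R + BᵀPB = [1/2] + [90.0000] = [90.5000]
BᵀPA = [4.5000 -9.0000]
K = S⁻¹·BᵀPA = [0.0497 -0.0994]
A−BK = [-1.4006 -3.1989; 0.6989 1.6022]
AᵀP(A−BK) = [4.9012 11.1975; 11.1975 25.6050]
P' = Q + AᵀP(A−BK) = [6.1512 10.1975; 10.1975 26.6050]
tr(P') = 32.7562

0.0497 -0.0994


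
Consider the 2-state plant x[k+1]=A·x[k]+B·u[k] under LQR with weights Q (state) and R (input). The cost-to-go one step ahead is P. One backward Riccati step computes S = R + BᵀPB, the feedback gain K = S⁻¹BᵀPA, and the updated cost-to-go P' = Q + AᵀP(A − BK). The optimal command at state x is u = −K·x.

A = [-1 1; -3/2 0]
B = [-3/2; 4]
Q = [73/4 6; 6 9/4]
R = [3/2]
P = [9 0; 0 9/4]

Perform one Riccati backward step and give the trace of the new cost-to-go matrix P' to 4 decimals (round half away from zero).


BᵀP = [-13.5000 9.0000]
S = R + BᵀPB = [3/2] + [56.2500] = [57.7500]
BᵀPA = [0.0000 -13.5000]
K = S⁻¹·BᵀPA = [0.0000 -0.2338]
A−BK = [-1.0000 0.6494; -1.5000 0.9351]
AᵀP(A−BK) = [14.0625 -9.0000; -9.0000 5.8442]
P' = Q + AᵀP(A−BK) = [32.3125 -3.0000; -3.0000 8.0942]
tr(P') = 40.4067

40.4067
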